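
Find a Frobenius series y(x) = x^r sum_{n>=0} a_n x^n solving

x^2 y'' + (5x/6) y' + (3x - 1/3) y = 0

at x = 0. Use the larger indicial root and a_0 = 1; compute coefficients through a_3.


Write in Frobenius form y'' + (p(x)/x) y' + (q(x)/x^2) y = 0:
  p(x) = 5/6,  q(x) = 3x - 1/3.
Indicial equation: r(r-1) + (5/6) r + (-1/3) = 0 -> roots r_1 = 2/3, r_2 = -1/2.
Take r = r_1 = 2/3. Let y(x) = x^r sum_{n>=0} a_n x^n with a_0 = 1.
Substitute y = x^r sum a_n x^n and match x^{r+n}. The recurrence is
  D(n) a_n + 3 a_{n-1} = 0,  where D(n) = (r+n)(r+n-1) + (5/6)(r+n) + (-1/3).
  a_n = -3 / D(n) * a_{n-1}.
Since the indicial polynomial factors as (r - r_1)(r - r_2), D(n) = (r_1 + n - r_1)(r_1 + n - r_2) = n(n + 7/6).
Evaluating step by step (a_0 = 1):
  n = 1: D(1) = 1(1 + 7/6) = 13/6; numerator = -3(1) = -3; a_1 = (-3)/(13/6) = -18/13
  n = 2: D(2) = 2(2 + 7/6) = 19/3; numerator = -3(-18/13) = 54/13; a_2 = (54/13)/(19/3) = 162/247
  n = 3: D(3) = 3(3 + 7/6) = 25/2; numerator = -3(162/247) = -486/247; a_3 = (-486/247)/(25/2) = -972/6175

r = 2/3; a_0 = 1; a_1 = -18/13; a_2 = 162/247; a_3 = -972/6175


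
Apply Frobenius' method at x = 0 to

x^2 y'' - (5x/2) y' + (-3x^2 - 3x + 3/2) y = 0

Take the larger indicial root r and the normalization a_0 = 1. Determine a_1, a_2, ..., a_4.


Write in Frobenius form y'' + (p(x)/x) y' + (q(x)/x^2) y = 0:
  p(x) = -5/2,  q(x) = -3x^2 - 3x + 3/2.
Indicial equation: r(r-1) + (-5/2) r + (3/2) = 0 -> roots r_1 = 3, r_2 = 1/2.
Take r = r_1 = 3. Let y(x) = x^r sum_{n>=0} a_n x^n with a_0 = 1.
Substitute y = x^r sum a_n x^n and match x^{r+n}. The recurrence is
  D(n) a_n - 3 a_{n-1} - 3 a_{n-2} = 0,  where D(n) = (r+n)(r+n-1) + (-5/2)(r+n) + (3/2).
  a_n = [3 a_{n-1} + 3 a_{n-2}] / D(n).
Since the indicial polynomial factors as (r - r_1)(r - r_2), D(n) = (r_1 + n - r_1)(r_1 + n - r_2) = n(n + 5/2).
Evaluating step by step (a_0 = 1):
  n = 1: D(1) = 1(1 + 5/2) = 7/2; numerator = 3(1) = 3; a_1 = (3)/(7/2) = 6/7
  n = 2: D(2) = 2(2 + 5/2) = 9; numerator = 3(6/7) + 3(1) = 39/7; a_2 = (39/7)/(9) = 13/21
  n = 3: D(3) = 3(3 + 5/2) = 33/2; numerator = 3(13/21) + 3(6/7) = 31/7; a_3 = (31/7)/(33/2) = 62/231
  n = 4: D(4) = 4(4 + 5/2) = 26; numerator = 3(62/231) + 3(13/21) = 205/77; a_4 = (205/77)/(26) = 205/2002

r = 3; a_0 = 1; a_1 = 6/7; a_2 = 13/21; a_3 = 62/231; a_4 = 205/2002


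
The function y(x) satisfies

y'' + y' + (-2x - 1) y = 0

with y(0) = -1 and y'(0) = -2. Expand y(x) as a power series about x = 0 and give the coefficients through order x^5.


Ansatz: y(x) = sum_{n>=0} a_n x^n, so y'(x) = sum_{n>=1} n a_n x^(n-1) and y''(x) = sum_{n>=2} n(n-1) a_n x^(n-2).
Substitute into P(x) y'' + Q(x) y' + R(x) y = 0 with P(x) = 1, Q(x) = 1, R(x) = -2x - 1, and match powers of x.
Initial conditions: a_0 = -1, a_1 = -2.
Setting the coefficient of each power of x to zero and solving order by order (substituting the coefficients already found):
  x^0: 2 a_2 + a_1 - a_0 = 0  ->  2 a_2 = -a_1 + a_0 = 1  ->  a_2 = 1/2
  x^1: 6 a_3 + 2 a_2 - a_1 - 2 a_0 = 0  ->  6 a_3 = -2 a_2 + a_1 + 2 a_0 = -5  ->  a_3 = -5/6
  x^2: 12 a_4 + 3 a_3 - a_2 - 2 a_1 = 0  ->  12 a_4 = -3 a_3 + a_2 + 2 a_1 = -1  ->  a_4 = -1/12
  x^3: 20 a_5 + 4 a_4 - a_3 - 2 a_2 = 0  ->  20 a_5 = -4 a_4 + a_3 + 2 a_2 = 1/2  ->  a_5 = 1/40
Truncated series: y(x) = -1 - 2 x + (1/2) x^2 - (5/6) x^3 - (1/12) x^4 + (1/40) x^5 + O(x^6).

a_0 = -1; a_1 = -2; a_2 = 1/2; a_3 = -5/6; a_4 = -1/12; a_5 = 1/40


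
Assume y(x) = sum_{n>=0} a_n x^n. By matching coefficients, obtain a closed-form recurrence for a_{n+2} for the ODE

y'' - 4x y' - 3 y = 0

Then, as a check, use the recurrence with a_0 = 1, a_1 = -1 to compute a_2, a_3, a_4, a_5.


Substitute y = sum_n a_n x^n.
y''(x) has coefficient (n+2)(n+1) a_{n+2} at x^n;
-4 x y'(x) has coefficient -4 n a_n at x^n (shift);
-3 y(x) has coefficient -3 a_n at x^n.
Matching x^n: (n+2)(n+1) a_{n+2} + (-4n - 3) a_n = 0.
Thus a_{n+2} = (4n + 3) / ((n+1)(n+2)) * a_n.

Check with a_0 = 1, a_1 = -1 (apply the recurrence for n = 0, 1, 2, 3): a_0 = 1, a_1 = -1, a_2 = 3/2, a_3 = -7/6, a_4 = 11/8, a_5 = -7/8.

a_(n+2) = (4n + 3) / ((n+1)(n+2)) * a_n; check: a_0 = 1, a_1 = -1, a_2 = 3/2, a_3 = -7/6, a_4 = 11/8, a_5 = -7/8


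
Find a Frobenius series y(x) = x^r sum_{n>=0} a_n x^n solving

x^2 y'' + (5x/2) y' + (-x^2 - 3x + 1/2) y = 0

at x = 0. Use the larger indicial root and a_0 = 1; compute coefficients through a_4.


Write in Frobenius form y'' + (p(x)/x) y' + (q(x)/x^2) y = 0:
  p(x) = 5/2,  q(x) = -x^2 - 3x + 1/2.
Indicial equation: r(r-1) + (5/2) r + (1/2) = 0 -> roots r_1 = -1/2, r_2 = -1.
Take r = r_1 = -1/2. Let y(x) = x^r sum_{n>=0} a_n x^n with a_0 = 1.
Substitute y = x^r sum a_n x^n and match x^{r+n}. The recurrence is
  D(n) a_n - 3 a_{n-1} - 1 a_{n-2} = 0,  where D(n) = (r+n)(r+n-1) + (5/2)(r+n) + (1/2).
  a_n = [3 a_{n-1} + 1 a_{n-2}] / D(n).
Since the indicial polynomial factors as (r - r_1)(r - r_2), D(n) = (r_1 + n - r_1)(r_1 + n - r_2) = n(n + 1/2).
Evaluating step by step (a_0 = 1):
  n = 1: D(1) = 1(1 + 1/2) = 3/2; numerator = 3(1) = 3; a_1 = (3)/(3/2) = 2
  n = 2: D(2) = 2(2 + 1/2) = 5; numerator = 3(2) + 1(1) = 7; a_2 = (7)/(5) = 7/5
  n = 3: D(3) = 3(3 + 1/2) = 21/2; numerator = 3(7/5) + 1(2) = 31/5; a_3 = (31/5)/(21/2) = 62/105
  n = 4: D(4) = 4(4 + 1/2) = 18; numerator = 3(62/105) + 1(7/5) = 111/35; a_4 = (111/35)/(18) = 37/210

r = -1/2; a_0 = 1; a_1 = 2; a_2 = 7/5; a_3 = 62/105; a_4 = 37/210


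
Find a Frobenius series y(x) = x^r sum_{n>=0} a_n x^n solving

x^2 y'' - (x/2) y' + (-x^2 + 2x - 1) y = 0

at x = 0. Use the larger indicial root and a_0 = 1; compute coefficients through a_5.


Write in Frobenius form y'' + (p(x)/x) y' + (q(x)/x^2) y = 0:
  p(x) = -1/2,  q(x) = -x^2 + 2x - 1.
Indicial equation: r(r-1) + (-1/2) r + (-1) = 0 -> roots r_1 = 2, r_2 = -1/2.
Take r = r_1 = 2. Let y(x) = x^r sum_{n>=0} a_n x^n with a_0 = 1.
Substitute y = x^r sum a_n x^n and match x^{r+n}. The recurrence is
  D(n) a_n + 2 a_{n-1} - 1 a_{n-2} = 0,  where D(n) = (r+n)(r+n-1) + (-1/2)(r+n) + (-1).
  a_n = [-2 a_{n-1} + 1 a_{n-2}] / D(n).
Since the indicial polynomial factors as (r - r_1)(r - r_2), D(n) = (r_1 + n - r_1)(r_1 + n - r_2) = n(n + 5/2).
Evaluating step by step (a_0 = 1):
  n = 1: D(1) = 1(1 + 5/2) = 7/2; numerator = -2(1) = -2; a_1 = (-2)/(7/2) = -4/7
  n = 2: D(2) = 2(2 + 5/2) = 9; numerator = -2(-4/7) + 1(1) = 15/7; a_2 = (15/7)/(9) = 5/21
  n = 3: D(3) = 3(3 + 5/2) = 33/2; numerator = -2(5/21) + 1(-4/7) = -22/21; a_3 = (-22/21)/(33/2) = -4/63
  n = 4: D(4) = 4(4 + 5/2) = 26; numerator = -2(-4/63) + 1(5/21) = 23/63; a_4 = (23/63)/(26) = 23/1638
  n = 5: D(5) = 5(5 + 5/2) = 75/2; numerator = -2(23/1638) + 1(-4/63) = -25/273; a_5 = (-25/273)/(75/2) = -2/819

r = 2; a_0 = 1; a_1 = -4/7; a_2 = 5/21; a_3 = -4/63; a_4 = 23/1638; a_5 = -2/819


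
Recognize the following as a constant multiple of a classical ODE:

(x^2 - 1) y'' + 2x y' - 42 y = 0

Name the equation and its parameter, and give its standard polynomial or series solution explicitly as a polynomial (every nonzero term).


All three coefficients share the factor -1; dividing through by -1 gives  (1 - x^2) y'' - 2x y' + 42 y = 0.
This matches the Legendre equation (1 - x^2) y'' - 2x y' + n(n+1) y = 0 (note the -2x y' term) with n(n+1) = 42, so n = 6; the polynomial solution is P_6(x).
With y = sum_k a_k x^k, matching x^k gives (k+2)(k+1) a_{k+2} = [k(k+1) - n(n+1)] a_k = (k - 6)(k + 7) a_k. The right side vanishes at k = 6, so the series with the parity of 6 terminates at degree 6.
Standard normalization (P_n(1) = 1): leading coefficient (2n)!/(2^n (n!)^2) = 479001600/(64*518400) = 231/16, so a_6 = 231/16. Work downward with a_k = (k+1)(k+2) a_{k+2} / ((k - 6)(k + 7)):
  a_4 = (5)(6)(231/16) / ((4 - 6)(4 + 7)) = (3465/8)/(-22) = -315/16
  a_2 = (3)(4)(-315/16) / ((2 - 6)(2 + 7)) = (-945/4)/(-36) = 105/16
  a_0 = (1)(2)(105/16) / ((0 - 6)(0 + 7)) = (105/8)/(-42) = -5/16
Hence P_6(x) = 231 x^6/16 - 315 x^4/16 + 105 x^2/16 - 5/16.

P_6(x); series = 231 x^6/16 - 315 x^4/16 + 105 x^2/16 - 5/16


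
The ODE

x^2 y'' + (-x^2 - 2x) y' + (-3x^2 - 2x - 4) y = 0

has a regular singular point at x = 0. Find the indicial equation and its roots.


Divide by x^2 to reach normal form y'' + P_1(x) y' + P_2(x) y = 0 with P_1(x) = -1 - 2/x and P_2(x) = -3 - 2/x - 4/x^2.
x = 0 is a singular point because the y'-coefficient -1 - 2/x has a pole at x = 0 and the y-coefficient -3 - 2/x - 4/x^2 has a pole at x = 0.
It is a regular singular point because x P_1(x) = p(x) = -x - 2 and x^2 P_2(x) = q(x) = -3x^2 - 2x - 4 are polynomials, hence analytic at x = 0.
p(0) = -2,  q(0) = -4.
Indicial equation: r(r-1) + p(0) r + q(0) = 0, i.e. r^2 + (p(0) - 1) r + q(0) = 0, i.e. r^2 - 3 r - 4 = 0.
Discriminant: (-3)^2 - 4(-4) = 25, so r = (3 ± 5)/2.
Solving: r_1 = 4, r_2 = -1.

indicial: r^2 - 3 r - 4 = 0; roots r_1 = 4, r_2 = -1


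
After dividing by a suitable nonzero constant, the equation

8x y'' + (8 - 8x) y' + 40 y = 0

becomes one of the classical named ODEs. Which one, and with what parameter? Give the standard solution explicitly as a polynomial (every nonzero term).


All three coefficients share the factor 8; dividing through by 8 gives  x y'' + (1 - x) y' + 5 y = 0.
This matches the Laguerre equation x y'' + (1 - x) y' + n y = 0 with n = 5; the polynomial solution is L_5(x).
With y = sum_k a_k x^k, matching x^k gives (k+1)k a_{k+1} + (k+1) a_{k+1} - k a_k + n a_k = 0, i.e. (k+1)^2 a_{k+1} = (k - n) a_k = (k - 5) a_k. The right side vanishes at k = 5, so the series terminates at degree 5.
Standard normalization L_n(0) = 1 gives a_0 = 1. Work upward with a_{k+1} = (k - 5) a_k / (k+1)^2:
  a_1 = (0 - 5)(1) / 1^2 = -5/1 = -5
  a_2 = (1 - 5)(-5) / 2^2 = 20/4 = 5
  a_3 = (2 - 5)(5) / 3^2 = -15/9 = -5/3
  a_4 = (3 - 5)(-5/3) / 4^2 = (10/3)/16 = 5/24
  a_5 = (4 - 5)(5/24) / 5^2 = (-5/24)/25 = -1/120
Hence L_5(x) = -x^5/120 + 5 x^4/24 - 5 x^3/3 + 5 x^2 - 5 x + 1.

L_5(x); series = -x^5/120 + 5 x^4/24 - 5 x^3/3 + 5 x^2 - 5 x + 1


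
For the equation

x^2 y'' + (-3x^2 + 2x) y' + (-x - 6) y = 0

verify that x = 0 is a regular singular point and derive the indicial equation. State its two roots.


Divide by x^2 to reach normal form y'' + P_1(x) y' + P_2(x) y = 0 with P_1(x) = -3 + 2/x and P_2(x) = -1/x - 6/x^2.
x = 0 is a singular point because the y'-coefficient -3 + 2/x has a pole at x = 0 and the y-coefficient -1/x - 6/x^2 has a pole at x = 0.
It is a regular singular point because x P_1(x) = p(x) = 2 - 3x and x^2 P_2(x) = q(x) = -x - 6 are polynomials, hence analytic at x = 0.
p(0) = 2,  q(0) = -6.
Indicial equation: r(r-1) + p(0) r + q(0) = 0, i.e. r^2 + (p(0) - 1) r + q(0) = 0, i.e. r^2 + 1 r - 6 = 0.
Discriminant: (1)^2 - 4(-6) = 25, so r = (-1 ± 5)/2.
Solving: r_1 = 2, r_2 = -3.

indicial: r^2 + 1 r - 6 = 0; roots r_1 = 2, r_2 = -3


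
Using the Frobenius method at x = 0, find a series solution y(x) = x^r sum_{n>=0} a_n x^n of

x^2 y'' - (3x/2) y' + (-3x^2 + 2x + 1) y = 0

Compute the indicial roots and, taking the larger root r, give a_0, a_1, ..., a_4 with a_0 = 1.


Write in Frobenius form y'' + (p(x)/x) y' + (q(x)/x^2) y = 0:
  p(x) = -3/2,  q(x) = -3x^2 + 2x + 1.
Indicial equation: r(r-1) + (-3/2) r + (1) = 0 -> roots r_1 = 2, r_2 = 1/2.
Take r = r_1 = 2. Let y(x) = x^r sum_{n>=0} a_n x^n with a_0 = 1.
Substitute y = x^r sum a_n x^n and match x^{r+n}. The recurrence is
  D(n) a_n + 2 a_{n-1} - 3 a_{n-2} = 0,  where D(n) = (r+n)(r+n-1) + (-3/2)(r+n) + (1).
  a_n = [-2 a_{n-1} + 3 a_{n-2}] / D(n).
Since the indicial polynomial factors as (r - r_1)(r - r_2), D(n) = (r_1 + n - r_1)(r_1 + n - r_2) = n(n + 3/2).
Evaluating step by step (a_0 = 1):
  n = 1: D(1) = 1(1 + 3/2) = 5/2; numerator = -2(1) = -2; a_1 = (-2)/(5/2) = -4/5
  n = 2: D(2) = 2(2 + 3/2) = 7; numerator = -2(-4/5) + 3(1) = 23/5; a_2 = (23/5)/(7) = 23/35
  n = 3: D(3) = 3(3 + 3/2) = 27/2; numerator = -2(23/35) + 3(-4/5) = -26/7; a_3 = (-26/7)/(27/2) = -52/189
  n = 4: D(4) = 4(4 + 3/2) = 22; numerator = -2(-52/189) + 3(23/35) = 2383/945; a_4 = (2383/945)/(22) = 2383/20790

r = 2; a_0 = 1; a_1 = -4/5; a_2 = 23/35; a_3 = -52/189; a_4 = 2383/20790


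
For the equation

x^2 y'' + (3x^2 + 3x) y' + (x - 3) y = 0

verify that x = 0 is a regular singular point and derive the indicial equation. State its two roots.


Divide by x^2 to reach normal form y'' + P_1(x) y' + P_2(x) y = 0 with P_1(x) = 3 + 3/x and P_2(x) = 1/x - 3/x^2.
x = 0 is a singular point because the y'-coefficient 3 + 3/x has a pole at x = 0 and the y-coefficient 1/x - 3/x^2 has a pole at x = 0.
It is a regular singular point because x P_1(x) = p(x) = 3x + 3 and x^2 P_2(x) = q(x) = x - 3 are polynomials, hence analytic at x = 0.
p(0) = 3,  q(0) = -3.
Indicial equation: r(r-1) + p(0) r + q(0) = 0, i.e. r^2 + (p(0) - 1) r + q(0) = 0, i.e. r^2 + 2 r - 3 = 0.
Discriminant: (2)^2 - 4(-3) = 16, so r = (-2 ± 4)/2.
Solving: r_1 = 1, r_2 = -3.

indicial: r^2 + 2 r - 3 = 0; roots r_1 = 1, r_2 = -3


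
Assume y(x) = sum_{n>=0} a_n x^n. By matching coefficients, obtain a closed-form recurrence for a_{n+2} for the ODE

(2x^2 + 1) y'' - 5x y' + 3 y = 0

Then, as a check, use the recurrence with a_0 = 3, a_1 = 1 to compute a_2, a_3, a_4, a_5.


Substitute y = sum_n a_n x^n.
(1 + 2 x^2) y'' contributes (n+2)(n+1) a_{n+2} + 2 n(n-1) a_n at x^n.
-5 x y'(x) contributes -5 n a_n at x^n.
3 y(x) contributes 3 a_n at x^n.
Matching x^n: (n+2)(n+1) a_{n+2} + (2 n(n-1) - 5 n + 3) a_n = 0.
Thus a_{n+2} = (-2 n(n-1) + 5 n - 3) / ((n+1)(n+2)) * a_n.

Check with a_0 = 3, a_1 = 1 (apply the recurrence for n = 0, 1, 2, 3): a_0 = 3, a_1 = 1, a_2 = -9/2, a_3 = 1/3, a_4 = -9/8, a_5 = 0.

a_(n+2) = (-2 n(n-1) + 5 n - 3) / ((n+1)(n+2)) * a_n; check: a_0 = 3, a_1 = 1, a_2 = -9/2, a_3 = 1/3, a_4 = -9/8, a_5 = 0


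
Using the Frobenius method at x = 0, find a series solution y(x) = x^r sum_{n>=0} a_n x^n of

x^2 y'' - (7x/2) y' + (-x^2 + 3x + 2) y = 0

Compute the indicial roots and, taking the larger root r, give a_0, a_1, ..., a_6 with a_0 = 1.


Write in Frobenius form y'' + (p(x)/x) y' + (q(x)/x^2) y = 0:
  p(x) = -7/2,  q(x) = -x^2 + 3x + 2.
Indicial equation: r(r-1) + (-7/2) r + (2) = 0 -> roots r_1 = 4, r_2 = 1/2.
Take r = r_1 = 4. Let y(x) = x^r sum_{n>=0} a_n x^n with a_0 = 1.
Substitute y = x^r sum a_n x^n and match x^{r+n}. The recurrence is
  D(n) a_n + 3 a_{n-1} - 1 a_{n-2} = 0,  where D(n) = (r+n)(r+n-1) + (-7/2)(r+n) + (2).
  a_n = [-3 a_{n-1} + 1 a_{n-2}] / D(n).
Since the indicial polynomial factors as (r - r_1)(r - r_2), D(n) = (r_1 + n - r_1)(r_1 + n - r_2) = n(n + 7/2).
Evaluating step by step (a_0 = 1):
  n = 1: D(1) = 1(1 + 7/2) = 9/2; numerator = -3(1) = -3; a_1 = (-3)/(9/2) = -2/3
  n = 2: D(2) = 2(2 + 7/2) = 11; numerator = -3(-2/3) + 1(1) = 3; a_2 = (3)/(11) = 3/11
  n = 3: D(3) = 3(3 + 7/2) = 39/2; numerator = -3(3/11) + 1(-2/3) = -49/33; a_3 = (-49/33)/(39/2) = -98/1287
  n = 4: D(4) = 4(4 + 7/2) = 30; numerator = -3(-98/1287) + 1(3/11) = 215/429; a_4 = (215/429)/(30) = 43/2574
  n = 5: D(5) = 5(5 + 7/2) = 85/2; numerator = -3(43/2574) + 1(-98/1287) = -25/198; a_5 = (-25/198)/(85/2) = -5/1683
  n = 6: D(6) = 6(6 + 7/2) = 57; numerator = -3(-5/1683) + 1(43/2574) = 1121/43758; a_6 = (1121/43758)/(57) = 59/131274

r = 4; a_0 = 1; a_1 = -2/3; a_2 = 3/11; a_3 = -98/1287; a_4 = 43/2574; a_5 = -5/1683; a_6 = 59/131274


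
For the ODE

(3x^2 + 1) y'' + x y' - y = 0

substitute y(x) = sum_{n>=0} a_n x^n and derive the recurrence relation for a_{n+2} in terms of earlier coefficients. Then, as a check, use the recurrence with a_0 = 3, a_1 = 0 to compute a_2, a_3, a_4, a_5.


Substitute y = sum_n a_n x^n.
(1 + 3 x^2) y'' contributes (n+2)(n+1) a_{n+2} + 3 n(n-1) a_n at x^n.
x y'(x) contributes n a_n at x^n.
-y(x) contributes -1 a_n at x^n.
Matching x^n: (n+2)(n+1) a_{n+2} + (3 n(n-1) + n - 1) a_n = 0.
Thus a_{n+2} = (-3 n(n-1) - n + 1) / ((n+1)(n+2)) * a_n.

Check with a_0 = 3, a_1 = 0 (apply the recurrence for n = 0, 1, 2, 3): a_0 = 3, a_1 = 0, a_2 = 3/2, a_3 = 0, a_4 = -7/8, a_5 = 0.

a_(n+2) = (-3 n(n-1) - n + 1) / ((n+1)(n+2)) * a_n; check: a_0 = 3, a_1 = 0, a_2 = 3/2, a_3 = 0, a_4 = -7/8, a_5 = 0


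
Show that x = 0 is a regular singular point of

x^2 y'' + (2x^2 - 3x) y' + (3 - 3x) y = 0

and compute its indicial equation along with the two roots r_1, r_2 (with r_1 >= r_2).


Divide by x^2 to reach normal form y'' + P_1(x) y' + P_2(x) y = 0 with P_1(x) = 2 - 3/x and P_2(x) = -3/x + 3/x^2.
x = 0 is a singular point because the y'-coefficient 2 - 3/x has a pole at x = 0 and the y-coefficient -3/x + 3/x^2 has a pole at x = 0.
It is a regular singular point because x P_1(x) = p(x) = 2x - 3 and x^2 P_2(x) = q(x) = 3 - 3x are polynomials, hence analytic at x = 0.
p(0) = -3,  q(0) = 3.
Indicial equation: r(r-1) + p(0) r + q(0) = 0, i.e. r^2 + (p(0) - 1) r + q(0) = 0, i.e. r^2 - 4 r + 3 = 0.
Discriminant: (-4)^2 - 4(3) = 4, so r = (4 ± 2)/2.
Solving: r_1 = 3, r_2 = 1.

indicial: r^2 - 4 r + 3 = 0; roots r_1 = 3, r_2 = 1


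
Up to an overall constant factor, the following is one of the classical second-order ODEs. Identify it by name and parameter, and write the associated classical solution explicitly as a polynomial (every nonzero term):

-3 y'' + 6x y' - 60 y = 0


All three coefficients share the factor -3; dividing through by -3 gives  y'' - 2x y' + 20 y = 0.
This matches the Hermite equation y'' - 2x y' + 2n y = 0 with 2n = 20, so n = 10; the polynomial solution is H_10(x).
With y = sum_k a_k x^k, matching x^k gives (k+2)(k+1) a_{k+2} = 2(k - n) a_k = 2(k - 10) a_k. The right side vanishes at k = 10, so the series with the parity of 10 terminates at degree 10.
Standard normalization: leading coefficient of H_n is 2^n, so a_10 = 2^10 = 1024. Work downward with a_k = (k+1)(k+2) a_{k+2} / (2(k - n)):
  a_8 = (9)(10)(1024) / (2(8 - 10)) = 92160/(-4) = -23040
  a_6 = (7)(8)(-23040) / (2(6 - 10)) = -1290240/(-8) = 161280
  a_4 = (5)(6)(161280) / (2(4 - 10)) = 4838400/(-12) = -403200
  a_2 = (3)(4)(-403200) / (2(2 - 10)) = -4838400/(-16) = 302400
  a_0 = (1)(2)(302400) / (2(0 - 10)) = 604800/(-20) = -30240
Hence H_10(x) = 1024 x^10 - 23040 x^8 + 161280 x^6 - 403200 x^4 + 302400 x^2 - 30240.

H_10(x); series = 1024 x^10 - 23040 x^8 + 161280 x^6 - 403200 x^4 + 302400 x^2 - 30240


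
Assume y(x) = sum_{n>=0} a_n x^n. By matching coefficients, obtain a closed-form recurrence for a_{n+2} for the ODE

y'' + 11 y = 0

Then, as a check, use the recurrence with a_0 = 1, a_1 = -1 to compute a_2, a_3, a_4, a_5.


Substitute y = sum_n a_n x^n into y'' + (const) y = 0.
y''(x) = sum_{n>=0} (n+2)(n+1) a_{n+2} x^n.
The ODE becomes sum_n [(n+2)(n+1) a_{n+2} + 11 a_n] x^n = 0.
Setting each coefficient to zero gives the recurrence:
  (n+2)(n+1) a_{n+2} + 11 a_n = 0,
  a_{n+2} = -11 / ((n+1)(n+2)) a_n.

Check with a_0 = 1, a_1 = -1 (apply the recurrence for n = 0, 1, 2, 3): a_0 = 1, a_1 = -1, a_2 = -11/2, a_3 = 11/6, a_4 = 121/24, a_5 = -121/120.

a_{n+2} = -11/((n+1)(n+2)) * a_n; check: a_0 = 1, a_1 = -1, a_2 = -11/2, a_3 = 11/6, a_4 = 121/24, a_5 = -121/120


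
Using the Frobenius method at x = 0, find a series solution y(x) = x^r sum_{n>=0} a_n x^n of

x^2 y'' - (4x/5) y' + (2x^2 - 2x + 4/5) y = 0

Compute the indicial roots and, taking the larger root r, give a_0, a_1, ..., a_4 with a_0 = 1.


Write in Frobenius form y'' + (p(x)/x) y' + (q(x)/x^2) y = 0:
  p(x) = -4/5,  q(x) = 2x^2 - 2x + 4/5.
Indicial equation: r(r-1) + (-4/5) r + (4/5) = 0 -> roots r_1 = 1, r_2 = 4/5.
Take r = r_1 = 1. Let y(x) = x^r sum_{n>=0} a_n x^n with a_0 = 1.
Substitute y = x^r sum a_n x^n and match x^{r+n}. The recurrence is
  D(n) a_n - 2 a_{n-1} + 2 a_{n-2} = 0,  where D(n) = (r+n)(r+n-1) + (-4/5)(r+n) + (4/5).
  a_n = [2 a_{n-1} - 2 a_{n-2}] / D(n).
Since the indicial polynomial factors as (r - r_1)(r - r_2), D(n) = (r_1 + n - r_1)(r_1 + n - r_2) = n(n + 1/5).
Evaluating step by step (a_0 = 1):
  n = 1: D(1) = 1(1 + 1/5) = 6/5; numerator = 2(1) = 2; a_1 = (2)/(6/5) = 5/3
  n = 2: D(2) = 2(2 + 1/5) = 22/5; numerator = 2(5/3) - 2(1) = 4/3; a_2 = (4/3)/(22/5) = 10/33
  n = 3: D(3) = 3(3 + 1/5) = 48/5; numerator = 2(10/33) - 2(5/3) = -30/11; a_3 = (-30/11)/(48/5) = -25/88
  n = 4: D(4) = 4(4 + 1/5) = 84/5; numerator = 2(-25/88) - 2(10/33) = -155/132; a_4 = (-155/132)/(84/5) = -775/11088

r = 1; a_0 = 1; a_1 = 5/3; a_2 = 10/33; a_3 = -25/88; a_4 = -775/11088


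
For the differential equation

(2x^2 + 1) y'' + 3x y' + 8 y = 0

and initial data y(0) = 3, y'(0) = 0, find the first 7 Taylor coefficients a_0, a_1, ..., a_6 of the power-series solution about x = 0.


Ansatz: y(x) = sum_{n>=0} a_n x^n, so y'(x) = sum_{n>=1} n a_n x^(n-1) and y''(x) = sum_{n>=2} n(n-1) a_n x^(n-2).
Substitute into P(x) y'' + Q(x) y' + R(x) y = 0 with P(x) = 2x^2 + 1, Q(x) = 3x, R(x) = 8, and match powers of x.
Initial conditions: a_0 = 3, a_1 = 0.
Setting the coefficient of each power of x to zero and solving order by order (substituting the coefficients already found):
  x^0: 2 a_2 + 8 a_0 = 0  ->  2 a_2 = -8 a_0 = -24  ->  a_2 = -12
  x^1: 6 a_3 + 11 a_1 = 0  ->  6 a_3 = -11 a_1 = 0  ->  a_3 = 0
  x^2: 12 a_4 + 18 a_2 = 0  ->  12 a_4 = -18 a_2 = 216  ->  a_4 = 18
  x^3: 20 a_5 + 29 a_3 = 0  ->  20 a_5 = -29 a_3 = 0  ->  a_5 = 0
  x^4: 30 a_6 + 44 a_4 = 0  ->  30 a_6 = -44 a_4 = -792  ->  a_6 = -132/5
Truncated series: y(x) = 3 - 12 x^2 + 18 x^4 - (132/5) x^6 + O(x^7).

a_0 = 3; a_1 = 0; a_2 = -12; a_3 = 0; a_4 = 18; a_5 = 0; a_6 = -132/5


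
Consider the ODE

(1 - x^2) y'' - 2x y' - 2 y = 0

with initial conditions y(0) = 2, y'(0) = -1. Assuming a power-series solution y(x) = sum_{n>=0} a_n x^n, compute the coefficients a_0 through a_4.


Ansatz: y(x) = sum_{n>=0} a_n x^n, so y'(x) = sum_{n>=1} n a_n x^(n-1) and y''(x) = sum_{n>=2} n(n-1) a_n x^(n-2).
Substitute into P(x) y'' + Q(x) y' + R(x) y = 0 with P(x) = 1 - x^2, Q(x) = -2x, R(x) = -2, and match powers of x.
Initial conditions: a_0 = 2, a_1 = -1.
Setting the coefficient of each power of x to zero and solving order by order (substituting the coefficients already found):
  x^0: 2 a_2 - 2 a_0 = 0  ->  2 a_2 = 2 a_0 = 4  ->  a_2 = 2
  x^1: 6 a_3 - 4 a_1 = 0  ->  6 a_3 = 4 a_1 = -4  ->  a_3 = -2/3
  x^2: 12 a_4 - 8 a_2 = 0  ->  12 a_4 = 8 a_2 = 16  ->  a_4 = 4/3
Truncated series: y(x) = 2 - x + 2 x^2 - (2/3) x^3 + (4/3) x^4 + O(x^5).

a_0 = 2; a_1 = -1; a_2 = 2; a_3 = -2/3; a_4 = 4/3


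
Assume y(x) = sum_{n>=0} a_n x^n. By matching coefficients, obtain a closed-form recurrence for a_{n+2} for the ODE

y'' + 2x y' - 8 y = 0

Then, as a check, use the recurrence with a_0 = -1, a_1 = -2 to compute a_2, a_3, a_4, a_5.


Substitute y = sum_n a_n x^n.
y''(x) has coefficient (n+2)(n+1) a_{n+2} at x^n;
2 x y'(x) has coefficient 2 n a_n at x^n (shift);
-8 y(x) has coefficient -8 a_n at x^n.
Matching x^n: (n+2)(n+1) a_{n+2} + (2n - 8) a_n = 0.
Thus a_{n+2} = (-2n + 8) / ((n+1)(n+2)) * a_n.

Check with a_0 = -1, a_1 = -2 (apply the recurrence for n = 0, 1, 2, 3): a_0 = -1, a_1 = -2, a_2 = -4, a_3 = -2, a_4 = -4/3, a_5 = -1/5.

a_(n+2) = (-2n + 8) / ((n+1)(n+2)) * a_n; check: a_0 = -1, a_1 = -2, a_2 = -4, a_3 = -2, a_4 = -4/3, a_5 = -1/5


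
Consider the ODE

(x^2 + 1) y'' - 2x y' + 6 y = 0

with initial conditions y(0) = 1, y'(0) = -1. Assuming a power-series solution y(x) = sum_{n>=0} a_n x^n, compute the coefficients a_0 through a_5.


Ansatz: y(x) = sum_{n>=0} a_n x^n, so y'(x) = sum_{n>=1} n a_n x^(n-1) and y''(x) = sum_{n>=2} n(n-1) a_n x^(n-2).
Substitute into P(x) y'' + Q(x) y' + R(x) y = 0 with P(x) = x^2 + 1, Q(x) = -2x, R(x) = 6, and match powers of x.
Initial conditions: a_0 = 1, a_1 = -1.
Setting the coefficient of each power of x to zero and solving order by order (substituting the coefficients already found):
  x^0: 2 a_2 + 6 a_0 = 0  ->  2 a_2 = -6 a_0 = -6  ->  a_2 = -3
  x^1: 6 a_3 + 4 a_1 = 0  ->  6 a_3 = -4 a_1 = 4  ->  a_3 = 2/3
  x^2: 12 a_4 + 4 a_2 = 0  ->  12 a_4 = -4 a_2 = 12  ->  a_4 = 1
  x^3: 20 a_5 + 6 a_3 = 0  ->  20 a_5 = -6 a_3 = -4  ->  a_5 = -1/5
Truncated series: y(x) = 1 - x - 3 x^2 + (2/3) x^3 + x^4 - (1/5) x^5 + O(x^6).

a_0 = 1; a_1 = -1; a_2 = -3; a_3 = 2/3; a_4 = 1; a_5 = -1/5


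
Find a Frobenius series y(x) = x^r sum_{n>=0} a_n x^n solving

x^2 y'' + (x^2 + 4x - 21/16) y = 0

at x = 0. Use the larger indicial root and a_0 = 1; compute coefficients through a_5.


Write in Frobenius form y'' + (p(x)/x) y' + (q(x)/x^2) y = 0:
  p(x) = 0,  q(x) = x^2 + 4x - 21/16.
Indicial equation: r(r-1) + (0) r + (-21/16) = 0 -> roots r_1 = 7/4, r_2 = -3/4.
Take r = r_1 = 7/4. Let y(x) = x^r sum_{n>=0} a_n x^n with a_0 = 1.
Substitute y = x^r sum a_n x^n and match x^{r+n}. The recurrence is
  D(n) a_n + 4 a_{n-1} + 1 a_{n-2} = 0,  where D(n) = (r+n)(r+n-1) + (0)(r+n) + (-21/16).
  a_n = [-4 a_{n-1} - 1 a_{n-2}] / D(n).
Since the indicial polynomial factors as (r - r_1)(r - r_2), D(n) = (r_1 + n - r_1)(r_1 + n - r_2) = n(n + 5/2).
Evaluating step by step (a_0 = 1):
  n = 1: D(1) = 1(1 + 5/2) = 7/2; numerator = -4(1) = -4; a_1 = (-4)/(7/2) = -8/7
  n = 2: D(2) = 2(2 + 5/2) = 9; numerator = -4(-8/7) - 1(1) = 25/7; a_2 = (25/7)/(9) = 25/63
  n = 3: D(3) = 3(3 + 5/2) = 33/2; numerator = -4(25/63) - 1(-8/7) = -4/9; a_3 = (-4/9)/(33/2) = -8/297
  n = 4: D(4) = 4(4 + 5/2) = 26; numerator = -4(-8/297) - 1(25/63) = -601/2079; a_4 = (-601/2079)/(26) = -601/54054
  n = 5: D(5) = 5(5 + 5/2) = 75/2; numerator = -4(-601/54054) - 1(-8/297) = 1930/27027; a_5 = (1930/27027)/(75/2) = 772/405405

r = 7/4; a_0 = 1; a_1 = -8/7; a_2 = 25/63; a_3 = -8/297; a_4 = -601/54054; a_5 = 772/405405


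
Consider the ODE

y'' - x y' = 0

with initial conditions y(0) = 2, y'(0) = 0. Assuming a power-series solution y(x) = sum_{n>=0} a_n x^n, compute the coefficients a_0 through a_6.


Ansatz: y(x) = sum_{n>=0} a_n x^n, so y'(x) = sum_{n>=1} n a_n x^(n-1) and y''(x) = sum_{n>=2} n(n-1) a_n x^(n-2).
Substitute into P(x) y'' + Q(x) y' + R(x) y = 0 with P(x) = 1, Q(x) = -x, R(x) = 0, and match powers of x.
Initial conditions: a_0 = 2, a_1 = 0.
Setting the coefficient of each power of x to zero and solving order by order (substituting the coefficients already found):
  x^0: 2 a_2 = 0  ->  a_2 = 0
  x^1: 6 a_3 - a_1 = 0  ->  6 a_3 = a_1 = 0  ->  a_3 = 0
  x^2: 12 a_4 - 2 a_2 = 0  ->  12 a_4 = 2 a_2 = 0  ->  a_4 = 0
  x^3: 20 a_5 - 3 a_3 = 0  ->  20 a_5 = 3 a_3 = 0  ->  a_5 = 0
  x^4: 30 a_6 - 4 a_4 = 0  ->  30 a_6 = 4 a_4 = 0  ->  a_6 = 0
Truncated series: y(x) = 2 + O(x^7).

a_0 = 2; a_1 = 0; a_2 = 0; a_3 = 0; a_4 = 0; a_5 = 0; a_6 = 0


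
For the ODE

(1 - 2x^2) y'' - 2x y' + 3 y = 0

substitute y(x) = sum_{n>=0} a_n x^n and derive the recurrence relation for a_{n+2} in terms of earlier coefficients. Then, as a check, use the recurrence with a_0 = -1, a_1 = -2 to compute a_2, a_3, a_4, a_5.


Substitute y = sum_n a_n x^n.
(1 - 2 x^2) y'' contributes (n+2)(n+1) a_{n+2} - 2 n(n-1) a_n at x^n.
-2 x y'(x) contributes -2 n a_n at x^n.
3 y(x) contributes 3 a_n at x^n.
Matching x^n: (n+2)(n+1) a_{n+2} + (-2 n(n-1) - 2 n + 3) a_n = 0.
Thus a_{n+2} = (2 n(n-1) + 2 n - 3) / ((n+1)(n+2)) * a_n.

Check with a_0 = -1, a_1 = -2 (apply the recurrence for n = 0, 1, 2, 3): a_0 = -1, a_1 = -2, a_2 = 3/2, a_3 = 1/3, a_4 = 5/8, a_5 = 1/4.

a_(n+2) = (2 n(n-1) + 2 n - 3) / ((n+1)(n+2)) * a_n; check: a_0 = -1, a_1 = -2, a_2 = 3/2, a_3 = 1/3, a_4 = 5/8, a_5 = 1/4


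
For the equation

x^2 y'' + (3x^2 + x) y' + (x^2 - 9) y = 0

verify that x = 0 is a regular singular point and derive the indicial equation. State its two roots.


Divide by x^2 to reach normal form y'' + P_1(x) y' + P_2(x) y = 0 with P_1(x) = 3 + 1/x and P_2(x) = 1 - 9/x^2.
x = 0 is a singular point because the y'-coefficient 3 + 1/x has a pole at x = 0 and the y-coefficient 1 - 9/x^2 has a pole at x = 0.
It is a regular singular point because x P_1(x) = p(x) = 3x + 1 and x^2 P_2(x) = q(x) = x^2 - 9 are polynomials, hence analytic at x = 0.
p(0) = 1,  q(0) = -9.
Indicial equation: r(r-1) + p(0) r + q(0) = 0, i.e. r^2 + (p(0) - 1) r + q(0) = 0, i.e. r^2 - 9 = 0.
Discriminant: (0)^2 - 4(-9) = 36, so r = (0 ± 6)/2.
Solving: r_1 = 3, r_2 = -3.

indicial: r^2 - 9 = 0; roots r_1 = 3, r_2 = -3


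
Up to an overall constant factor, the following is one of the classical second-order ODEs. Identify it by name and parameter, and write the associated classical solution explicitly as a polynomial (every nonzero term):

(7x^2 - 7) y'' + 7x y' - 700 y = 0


All three coefficients share the factor -7; dividing through by -7 gives  (1 - x^2) y'' - x y' + 100 y = 0.
This matches the Chebyshev equation (1 - x^2) y'' - x y' + n^2 y = 0 (note the -x y' term, not -2x y') with n^2 = 100, so n = 10; the polynomial solution is T_10(x).
With y = sum_k a_k x^k, matching x^k gives (k+2)(k+1) a_{k+2} = (k^2 - n^2) a_k = (k - 10)(k + 10) a_k. The right side vanishes at k = 10, so the series with the parity of 10 terminates at degree 10.
Standard normalization: leading coefficient of T_n is 2^(n-1), so a_10 = 2^9 = 512. Work downward with a_k = (k+1)(k+2) a_{k+2} / ((k - 10)(k + 10)):
  a_8 = (9)(10)(512) / ((8 - 10)(8 + 10)) = 46080/(-36) = -1280
  a_6 = (7)(8)(-1280) / ((6 - 10)(6 + 10)) = -71680/(-64) = 1120
  a_4 = (5)(6)(1120) / ((4 - 10)(4 + 10)) = 33600/(-84) = -400
  a_2 = (3)(4)(-400) / ((2 - 10)(2 + 10)) = -4800/(-96) = 50
  a_0 = (1)(2)(50) / ((0 - 10)(0 + 10)) = 100/(-100) = -1
Hence T_10(x) = 512 x^10 - 1280 x^8 + 1120 x^6 - 400 x^4 + 50 x^2 - 1.

T_10(x); series = 512 x^10 - 1280 x^8 + 1120 x^6 - 400 x^4 + 50 x^2 - 1


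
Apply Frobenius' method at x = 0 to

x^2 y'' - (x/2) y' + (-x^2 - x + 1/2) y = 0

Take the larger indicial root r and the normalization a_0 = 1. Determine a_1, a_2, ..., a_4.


Write in Frobenius form y'' + (p(x)/x) y' + (q(x)/x^2) y = 0:
  p(x) = -1/2,  q(x) = -x^2 - x + 1/2.
Indicial equation: r(r-1) + (-1/2) r + (1/2) = 0 -> roots r_1 = 1, r_2 = 1/2.
Take r = r_1 = 1. Let y(x) = x^r sum_{n>=0} a_n x^n with a_0 = 1.
Substitute y = x^r sum a_n x^n and match x^{r+n}. The recurrence is
  D(n) a_n - 1 a_{n-1} - 1 a_{n-2} = 0,  where D(n) = (r+n)(r+n-1) + (-1/2)(r+n) + (1/2).
  a_n = [1 a_{n-1} + 1 a_{n-2}] / D(n).
Since the indicial polynomial factors as (r - r_1)(r - r_2), D(n) = (r_1 + n - r_1)(r_1 + n - r_2) = n(n + 1/2).
Evaluating step by step (a_0 = 1):
  n = 1: D(1) = 1(1 + 1/2) = 3/2; numerator = 1(1) = 1; a_1 = (1)/(3/2) = 2/3
  n = 2: D(2) = 2(2 + 1/2) = 5; numerator = 1(2/3) + 1(1) = 5/3; a_2 = (5/3)/(5) = 1/3
  n = 3: D(3) = 3(3 + 1/2) = 21/2; numerator = 1(1/3) + 1(2/3) = 1; a_3 = (1)/(21/2) = 2/21
  n = 4: D(4) = 4(4 + 1/2) = 18; numerator = 1(2/21) + 1(1/3) = 3/7; a_4 = (3/7)/(18) = 1/42

r = 1; a_0 = 1; a_1 = 2/3; a_2 = 1/3; a_3 = 2/21; a_4 = 1/42


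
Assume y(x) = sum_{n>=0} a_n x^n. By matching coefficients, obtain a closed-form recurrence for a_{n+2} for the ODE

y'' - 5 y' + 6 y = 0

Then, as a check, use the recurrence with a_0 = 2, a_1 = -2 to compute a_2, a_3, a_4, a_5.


Substitute y = sum_n a_n x^n.
y''(x) has coefficient (n+2)(n+1) a_{n+2} at x^n;
-5 y'(x) has coefficient -5 (n+1) a_{n+1} at x^n;
6 y(x) has coefficient 6 a_n at x^n.
Matching x^n: (n+2)(n+1) a_{n+2} - 5 (n+1) a_{n+1} + 6 a_n = 0.
Thus a_{n+2} = [5 (n+1) a_{n+1} - 6 a_n] / ((n+1)(n+2)).

Check with a_0 = 2, a_1 = -2 (apply the recurrence for n = 0, 1, 2, 3): a_0 = 2, a_1 = -2, a_2 = -11, a_3 = -49/3, a_4 = -179/12, a_5 = -601/60.

a_(n+2) = [5 (n+1) a_(n+1) - 6 a_n] / ((n+1)(n+2)); check: a_0 = 2, a_1 = -2, a_2 = -11, a_3 = -49/3, a_4 = -179/12, a_5 = -601/60


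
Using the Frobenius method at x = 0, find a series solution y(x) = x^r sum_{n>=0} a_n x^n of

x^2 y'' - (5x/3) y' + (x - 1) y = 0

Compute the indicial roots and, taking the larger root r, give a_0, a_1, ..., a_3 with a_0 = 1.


Write in Frobenius form y'' + (p(x)/x) y' + (q(x)/x^2) y = 0:
  p(x) = -5/3,  q(x) = x - 1.
Indicial equation: r(r-1) + (-5/3) r + (-1) = 0 -> roots r_1 = 3, r_2 = -1/3.
Take r = r_1 = 3. Let y(x) = x^r sum_{n>=0} a_n x^n with a_0 = 1.
Substitute y = x^r sum a_n x^n and match x^{r+n}. The recurrence is
  D(n) a_n + 1 a_{n-1} = 0,  where D(n) = (r+n)(r+n-1) + (-5/3)(r+n) + (-1).
  a_n = -1 / D(n) * a_{n-1}.
Since the indicial polynomial factors as (r - r_1)(r - r_2), D(n) = (r_1 + n - r_1)(r_1 + n - r_2) = n(n + 10/3).
Evaluating step by step (a_0 = 1):
  n = 1: D(1) = 1(1 + 10/3) = 13/3; numerator = -1(1) = -1; a_1 = (-1)/(13/3) = -3/13
  n = 2: D(2) = 2(2 + 10/3) = 32/3; numerator = -1(-3/13) = 3/13; a_2 = (3/13)/(32/3) = 9/416
  n = 3: D(3) = 3(3 + 10/3) = 19; numerator = -1(9/416) = -9/416; a_3 = (-9/416)/(19) = -9/7904

r = 3; a_0 = 1; a_1 = -3/13; a_2 = 9/416; a_3 = -9/7904


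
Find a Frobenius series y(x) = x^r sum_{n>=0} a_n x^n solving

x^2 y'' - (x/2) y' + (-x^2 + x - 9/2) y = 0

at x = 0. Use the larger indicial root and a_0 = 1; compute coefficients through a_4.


Write in Frobenius form y'' + (p(x)/x) y' + (q(x)/x^2) y = 0:
  p(x) = -1/2,  q(x) = -x^2 + x - 9/2.
Indicial equation: r(r-1) + (-1/2) r + (-9/2) = 0 -> roots r_1 = 3, r_2 = -3/2.
Take r = r_1 = 3. Let y(x) = x^r sum_{n>=0} a_n x^n with a_0 = 1.
Substitute y = x^r sum a_n x^n and match x^{r+n}. The recurrence is
  D(n) a_n + 1 a_{n-1} - 1 a_{n-2} = 0,  where D(n) = (r+n)(r+n-1) + (-1/2)(r+n) + (-9/2).
  a_n = [-1 a_{n-1} + 1 a_{n-2}] / D(n).
Since the indicial polynomial factors as (r - r_1)(r - r_2), D(n) = (r_1 + n - r_1)(r_1 + n - r_2) = n(n + 9/2).
Evaluating step by step (a_0 = 1):
  n = 1: D(1) = 1(1 + 9/2) = 11/2; numerator = -1(1) = -1; a_1 = (-1)/(11/2) = -2/11
  n = 2: D(2) = 2(2 + 9/2) = 13; numerator = -1(-2/11) + 1(1) = 13/11; a_2 = (13/11)/(13) = 1/11
  n = 3: D(3) = 3(3 + 9/2) = 45/2; numerator = -1(1/11) + 1(-2/11) = -3/11; a_3 = (-3/11)/(45/2) = -2/165
  n = 4: D(4) = 4(4 + 9/2) = 34; numerator = -1(-2/165) + 1(1/11) = 17/165; a_4 = (17/165)/(34) = 1/330

r = 3; a_0 = 1; a_1 = -2/11; a_2 = 1/11; a_3 = -2/165; a_4 = 1/330


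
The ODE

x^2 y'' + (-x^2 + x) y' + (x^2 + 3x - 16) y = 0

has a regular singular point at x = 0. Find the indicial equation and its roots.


Divide by x^2 to reach normal form y'' + P_1(x) y' + P_2(x) y = 0 with P_1(x) = -1 + 1/x and P_2(x) = 1 + 3/x - 16/x^2.
x = 0 is a singular point because the y'-coefficient -1 + 1/x has a pole at x = 0 and the y-coefficient 1 + 3/x - 16/x^2 has a pole at x = 0.
It is a regular singular point because x P_1(x) = p(x) = 1 - x and x^2 P_2(x) = q(x) = x^2 + 3x - 16 are polynomials, hence analytic at x = 0.
p(0) = 1,  q(0) = -16.
Indicial equation: r(r-1) + p(0) r + q(0) = 0, i.e. r^2 + (p(0) - 1) r + q(0) = 0, i.e. r^2 - 16 = 0.
Discriminant: (0)^2 - 4(-16) = 64, so r = (0 ± 8)/2.
Solving: r_1 = 4, r_2 = -4.

indicial: r^2 - 16 = 0; roots r_1 = 4, r_2 = -4


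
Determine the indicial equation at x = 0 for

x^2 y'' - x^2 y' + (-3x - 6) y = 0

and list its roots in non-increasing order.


Divide by x^2 to reach normal form y'' + P_1(x) y' + P_2(x) y = 0 with P_1(x) = -1 and P_2(x) = -3/x - 6/x^2.
x = 0 is a singular point because the y-coefficient -3/x - 6/x^2 has a pole at x = 0.
It is a regular singular point because x P_1(x) = p(x) = -x and x^2 P_2(x) = q(x) = -3x - 6 are polynomials, hence analytic at x = 0.
p(0) = 0,  q(0) = -6.
Indicial equation: r(r-1) + p(0) r + q(0) = 0, i.e. r^2 + (p(0) - 1) r + q(0) = 0, i.e. r^2 - 1 r - 6 = 0.
Discriminant: (-1)^2 - 4(-6) = 25, so r = (1 ± 5)/2.
Solving: r_1 = 3, r_2 = -2.

indicial: r^2 - 1 r - 6 = 0; roots r_1 = 3, r_2 = -2


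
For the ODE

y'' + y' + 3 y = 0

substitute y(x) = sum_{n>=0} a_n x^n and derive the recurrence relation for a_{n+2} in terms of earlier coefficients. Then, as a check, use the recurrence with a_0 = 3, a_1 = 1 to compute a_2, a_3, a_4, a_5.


Substitute y = sum_n a_n x^n.
y''(x) has coefficient (n+2)(n+1) a_{n+2} at x^n;
y'(x) has coefficient (n+1) a_{n+1} at x^n;
3 y(x) has coefficient 3 a_n at x^n.
Matching x^n: (n+2)(n+1) a_{n+2} + (n+1) a_{n+1} + 3 a_n = 0.
Thus a_{n+2} = [-(n+1) a_{n+1} - 3 a_n] / ((n+1)(n+2)).

Check with a_0 = 3, a_1 = 1 (apply the recurrence for n = 0, 1, 2, 3): a_0 = 3, a_1 = 1, a_2 = -5, a_3 = 7/6, a_4 = 23/24, a_5 = -11/30.

a_(n+2) = [-(n+1) a_(n+1) - 3 a_n] / ((n+1)(n+2)); check: a_0 = 3, a_1 = 1, a_2 = -5, a_3 = 7/6, a_4 = 23/24, a_5 = -11/30


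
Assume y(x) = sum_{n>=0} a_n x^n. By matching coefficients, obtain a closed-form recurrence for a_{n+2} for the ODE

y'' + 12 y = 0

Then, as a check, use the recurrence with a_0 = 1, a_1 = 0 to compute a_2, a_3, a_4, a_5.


Substitute y = sum_n a_n x^n into y'' + (const) y = 0.
y''(x) = sum_{n>=0} (n+2)(n+1) a_{n+2} x^n.
The ODE becomes sum_n [(n+2)(n+1) a_{n+2} + 12 a_n] x^n = 0.
Setting each coefficient to zero gives the recurrence:
  (n+2)(n+1) a_{n+2} + 12 a_n = 0,
  a_{n+2} = -12 / ((n+1)(n+2)) a_n.

Check with a_0 = 1, a_1 = 0 (apply the recurrence for n = 0, 1, 2, 3): a_0 = 1, a_1 = 0, a_2 = -6, a_3 = 0, a_4 = 6, a_5 = 0.

a_{n+2} = -12/((n+1)(n+2)) * a_n; check: a_0 = 1, a_1 = 0, a_2 = -6, a_3 = 0, a_4 = 6, a_5 = 0


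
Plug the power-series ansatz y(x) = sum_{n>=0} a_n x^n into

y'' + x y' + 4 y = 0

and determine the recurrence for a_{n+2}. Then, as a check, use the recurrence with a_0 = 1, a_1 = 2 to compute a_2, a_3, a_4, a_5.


Substitute y = sum_n a_n x^n.
y''(x) has coefficient (n+2)(n+1) a_{n+2} at x^n;
x y'(x) has coefficient n a_n at x^n (shift);
4 y(x) has coefficient 4 a_n at x^n.
Matching x^n: (n+2)(n+1) a_{n+2} + (n + 4) a_n = 0.
Thus a_{n+2} = (-n - 4) / ((n+1)(n+2)) * a_n.

Check with a_0 = 1, a_1 = 2 (apply the recurrence for n = 0, 1, 2, 3): a_0 = 1, a_1 = 2, a_2 = -2, a_3 = -5/3, a_4 = 1, a_5 = 7/12.

a_(n+2) = (-n - 4) / ((n+1)(n+2)) * a_n; check: a_0 = 1, a_1 = 2, a_2 = -2, a_3 = -5/3, a_4 = 1, a_5 = 7/12


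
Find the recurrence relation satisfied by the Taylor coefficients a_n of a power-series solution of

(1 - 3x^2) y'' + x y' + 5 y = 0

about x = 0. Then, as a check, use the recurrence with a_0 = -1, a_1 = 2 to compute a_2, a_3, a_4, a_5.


Substitute y = sum_n a_n x^n.
(1 - 3 x^2) y'' contributes (n+2)(n+1) a_{n+2} - 3 n(n-1) a_n at x^n.
x y'(x) contributes n a_n at x^n.
5 y(x) contributes 5 a_n at x^n.
Matching x^n: (n+2)(n+1) a_{n+2} + (-3 n(n-1) + n + 5) a_n = 0.
Thus a_{n+2} = (3 n(n-1) - n - 5) / ((n+1)(n+2)) * a_n.

Check with a_0 = -1, a_1 = 2 (apply the recurrence for n = 0, 1, 2, 3): a_0 = -1, a_1 = 2, a_2 = 5/2, a_3 = -2, a_4 = -5/24, a_5 = -1.

a_(n+2) = (3 n(n-1) - n - 5) / ((n+1)(n+2)) * a_n; check: a_0 = -1, a_1 = 2, a_2 = 5/2, a_3 = -2, a_4 = -5/24, a_5 = -1


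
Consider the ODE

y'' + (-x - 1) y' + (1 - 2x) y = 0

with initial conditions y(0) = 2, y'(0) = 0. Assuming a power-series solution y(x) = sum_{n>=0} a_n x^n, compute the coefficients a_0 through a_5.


Ansatz: y(x) = sum_{n>=0} a_n x^n, so y'(x) = sum_{n>=1} n a_n x^(n-1) and y''(x) = sum_{n>=2} n(n-1) a_n x^(n-2).
Substitute into P(x) y'' + Q(x) y' + R(x) y = 0 with P(x) = 1, Q(x) = -x - 1, R(x) = 1 - 2x, and match powers of x.
Initial conditions: a_0 = 2, a_1 = 0.
Setting the coefficient of each power of x to zero and solving order by order (substituting the coefficients already found):
  x^0: 2 a_2 - a_1 + a_0 = 0  ->  2 a_2 = a_1 - a_0 = -2  ->  a_2 = -1
  x^1: 6 a_3 - 2 a_2 - 2 a_0 = 0  ->  6 a_3 = 2 a_2 + 2 a_0 = 2  ->  a_3 = 1/3
  x^2: 12 a_4 - 3 a_3 - a_2 - 2 a_1 = 0  ->  12 a_4 = 3 a_3 + a_2 + 2 a_1 = 0  ->  a_4 = 0
  x^3: 20 a_5 - 4 a_4 - 2 a_3 - 2 a_2 = 0  ->  20 a_5 = 4 a_4 + 2 a_3 + 2 a_2 = -4/3  ->  a_5 = -1/15
Truncated series: y(x) = 2 - x^2 + (1/3) x^3 - (1/15) x^5 + O(x^6).

a_0 = 2; a_1 = 0; a_2 = -1; a_3 = 1/3; a_4 = 0; a_5 = -1/15


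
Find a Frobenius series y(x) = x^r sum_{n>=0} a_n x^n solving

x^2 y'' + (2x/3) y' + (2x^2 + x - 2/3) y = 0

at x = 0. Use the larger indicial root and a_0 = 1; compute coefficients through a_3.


Write in Frobenius form y'' + (p(x)/x) y' + (q(x)/x^2) y = 0:
  p(x) = 2/3,  q(x) = 2x^2 + x - 2/3.
Indicial equation: r(r-1) + (2/3) r + (-2/3) = 0 -> roots r_1 = 1, r_2 = -2/3.
Take r = r_1 = 1. Let y(x) = x^r sum_{n>=0} a_n x^n with a_0 = 1.
Substitute y = x^r sum a_n x^n and match x^{r+n}. The recurrence is
  D(n) a_n + 1 a_{n-1} + 2 a_{n-2} = 0,  where D(n) = (r+n)(r+n-1) + (2/3)(r+n) + (-2/3).
  a_n = [-1 a_{n-1} - 2 a_{n-2}] / D(n).
Since the indicial polynomial factors as (r - r_1)(r - r_2), D(n) = (r_1 + n - r_1)(r_1 + n - r_2) = n(n + 5/3).
Evaluating step by step (a_0 = 1):
  n = 1: D(1) = 1(1 + 5/3) = 8/3; numerator = -1(1) = -1; a_1 = (-1)/(8/3) = -3/8
  n = 2: D(2) = 2(2 + 5/3) = 22/3; numerator = -1(-3/8) - 2(1) = -13/8; a_2 = (-13/8)/(22/3) = -39/176
  n = 3: D(3) = 3(3 + 5/3) = 14; numerator = -1(-39/176) - 2(-3/8) = 171/176; a_3 = (171/176)/(14) = 171/2464

r = 1; a_0 = 1; a_1 = -3/8; a_2 = -39/176; a_3 = 171/2464
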